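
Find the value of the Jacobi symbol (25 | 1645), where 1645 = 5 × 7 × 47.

Reciprocity: 25 ≡ 1 and 1645 ≡ 1 (mod 4), so (25/1645) = +(1645/25).
Reduce top mod 25: now compute (20/25).
Pull out 2^2: since 25 ≡ 1 (mod 8), (2/25) = +1, so (2/25)^2 = +1.
Reciprocity: 5 ≡ 1 and 25 ≡ 1 (mod 4), so (5/25) = +(25/5).
Reduce top mod 5: now compute (0/5).
Top reduces to 0: gcd > 1, so the symbol is 0.

0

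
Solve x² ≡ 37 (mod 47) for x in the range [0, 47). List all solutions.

15, 32

Since 47 ≡ 3 (mod 4), a square root of 37 is 37^((47+1)/4) = 37^12 mod 47.
Repeated squaring: 37^2≡6, 37^4≡36, 37^8≡27 (mod 47).
37^12 = 37^(8+4) ≡ 32 (mod 47).
Check: 32² = 1024 ≡ 37 (mod 47). The two roots are 15 and 32.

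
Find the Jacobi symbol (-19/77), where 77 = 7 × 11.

First reduce: -19 ≡ 58 (mod 77).
Pull out 2: since 77 ≡ 5 (mod 8), (2/77) = -1.
Reciprocity: 29 ≡ 1 and 77 ≡ 1 (mod 4), so (29/77) = +(77/29).
Reduce top mod 29: now compute (19/29).
Reciprocity: 19 ≡ 3 and 29 ≡ 1 (mod 4), so (19/29) = +(29/19).
Reduce top mod 19: now compute (10/19).
Pull out 2: since 19 ≡ 3 (mod 8), (2/19) = -1.
Reciprocity: 5 ≡ 1 and 19 ≡ 3 (mod 4), so (5/19) = +(19/5).
Reduce top mod 5: now compute (4/5).
Pull out 2^2: since 5 ≡ 5 (mod 8), (2/5) = -1, so (2/5)^2 = +1.
Reached (1/5) = 1. Collecting the sign flips along the way, the symbol is +1.

1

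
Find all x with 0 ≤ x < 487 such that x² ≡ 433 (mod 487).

Since 487 ≡ 3 (mod 4), a square root of 433 is 433^((487+1)/4) = 433^122 mod 487.
Repeated squaring: 433^2≡481, 433^4≡36, 433^8≡322, 433^16≡440, 433^32≡261, 433^64≡428 (mod 487).
433^122 = 433^(64+32+16+8+2) ≡ 162 (mod 487).
Check: 162² = 26244 ≡ 433 (mod 487). The two roots are 162 and 325.

162, 325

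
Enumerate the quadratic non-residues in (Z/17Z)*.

3, 5, 6, 7, 10, 11, 12, 14

Square k = 1,…,8 (k and 17−k give the same square):
1²=1, 2²=4, 3²=9, 4²=16, 5²≡8, 6²≡2, 7²≡15, 8²≡13 (mod 17).
The residues are {1, 2, 4, 8, 9, 13, 15, 16}; the non-residues are the remaining 8 nonzero classes.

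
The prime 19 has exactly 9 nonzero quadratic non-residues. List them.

Square k = 1,…,9 (k and 19−k give the same square):
1²=1, 2²=4, 3²=9, 4²=16, 5²≡6, 6²≡17, 7²≡11, 8²≡7, 9²≡5 (mod 19).
The residues are {1, 4, 5, 6, 7, 9, 11, 16, 17}; the non-residues are the remaining 9 nonzero classes.

2, 3, 8, 10, 12, 13, 14, 15, 18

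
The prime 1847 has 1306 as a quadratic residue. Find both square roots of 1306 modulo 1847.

Since 1847 ≡ 3 (mod 4), a square root of 1306 is 1306^((1847+1)/4) = 1306^462 mod 1847.
Repeated squaring: 1306^2≡855, 1306^4≡1460, 1306^8≡162, 1306^16≡386, 1306^32≡1236, 1306^64≡227, 1306^128≡1660, 1306^256≡1723 (mod 1847).
1306^462 = 1306^(256+128+64+8+4+2) ≡ 1544 (mod 1847).
Check: 1544² = 2383936 ≡ 1306 (mod 1847). The two roots are 303 and 1544.

303, 1544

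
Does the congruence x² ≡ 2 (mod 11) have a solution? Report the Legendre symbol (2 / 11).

-1

Euler's criterion: (2/11) ≡ 2^5 (mod 11).
2^2 ≡ 4 (mod 11)
2^4 ≡ 5 (mod 11)
2^5 = 2^(4+1) ≡ 10 (mod 11).
Result is 10 ≡ −1, so (2/11) = −1.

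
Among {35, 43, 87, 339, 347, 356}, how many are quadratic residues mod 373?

(35/373) = -1 → non-residue.
(43/373) = -1 → non-residue.
(87/373) = +1 → QR.
(339/373) = -1 → non-residue.
(347/373) = -1 → non-residue.
(356/373) = +1 → QR.
Total quadratic residues among the 6: 2.

2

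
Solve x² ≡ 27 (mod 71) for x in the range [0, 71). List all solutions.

13, 58

Since 71 ≡ 3 (mod 4), a square root of 27 is 27^((71+1)/4) = 27^18 mod 71.
Repeated squaring: 27^2≡19, 27^4≡6, 27^8≡36, 27^16≡18 (mod 71).
27^18 = 27^(16+2) ≡ 58 (mod 71).
Check: 58² = 3364 ≡ 27 (mod 71). The two roots are 13 and 58.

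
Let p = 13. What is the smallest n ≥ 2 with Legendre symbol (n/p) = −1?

(2/13) = −1, so 2 is the smallest positive non-residue mod 13.

2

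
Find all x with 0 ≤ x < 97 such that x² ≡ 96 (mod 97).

97 ≡ 1 (mod 4), so we find a root by search.
Trying successive values, 22² = 484 ≡ 96 (mod 97). The other root is 97 − 22 = 75.

22, 75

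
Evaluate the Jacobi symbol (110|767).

-1

Pull out 2: since 767 ≡ 7 (mod 8), (2/767) = +1.
Reciprocity: 55 ≡ 3 and 767 ≡ 3 (mod 4), so (55/767) = −(767/55).
Reduce top mod 55: now compute (52/55).
Pull out 2^2: since 55 ≡ 7 (mod 8), (2/55) = +1, so (2/55)^2 = +1.
Reciprocity: 13 ≡ 1 and 55 ≡ 3 (mod 4), so (13/55) = +(55/13).
Reduce top mod 13: now compute (3/13).
Reciprocity: 3 ≡ 3 and 13 ≡ 1 (mod 4), so (3/13) = +(13/3).
Reduce top mod 3: now compute (1/3).
Reached (1/3) = 1. Collecting the sign flips along the way, the symbol is -1.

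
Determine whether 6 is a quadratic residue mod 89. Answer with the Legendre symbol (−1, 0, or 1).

-1

Pull out 2: since 89 ≡ 1 (mod 8), (2/89) = +1.
Reciprocity: 3 ≡ 3 and 89 ≡ 1 (mod 4), so (3/89) = +(89/3).
Reduce top mod 3: now compute (2/3).
Pull out 2: since 3 ≡ 3 (mod 8), (2/3) = -1.
Reached (1/3) = 1. Collecting the sign flips along the way, the symbol is -1.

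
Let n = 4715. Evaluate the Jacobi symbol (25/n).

Reciprocity: 25 ≡ 1 and 4715 ≡ 3 (mod 4), so (25/4715) = +(4715/25).
Reduce top mod 25: now compute (15/25).
Reciprocity: 15 ≡ 3 and 25 ≡ 1 (mod 4), so (15/25) = +(25/15).
Reduce top mod 15: now compute (10/15).
Pull out 2: since 15 ≡ 7 (mod 8), (2/15) = +1.
Reciprocity: 5 ≡ 1 and 15 ≡ 3 (mod 4), so (5/15) = +(15/5).
Reduce top mod 5: now compute (0/5).
Top reduces to 0: gcd > 1, so the symbol is 0.

0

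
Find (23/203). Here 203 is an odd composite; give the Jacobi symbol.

Reciprocity: 23 ≡ 3 and 203 ≡ 3 (mod 4), so (23/203) = −(203/23).
Reduce top mod 23: now compute (19/23).
Reciprocity: 19 ≡ 3 and 23 ≡ 3 (mod 4), so (19/23) = −(23/19).
Reduce top mod 19: now compute (4/19).
Pull out 2^2: since 19 ≡ 3 (mod 8), (2/19) = -1, so (2/19)^2 = +1.
Reached (1/19) = 1. Collecting the sign flips along the way, the symbol is +1.

1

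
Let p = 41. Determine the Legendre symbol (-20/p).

First reduce: -20 ≡ 21 (mod 41).
Reciprocity: 21 ≡ 1 and 41 ≡ 1 (mod 4), so (21/41) = +(41/21).
Reduce top mod 21: now compute (20/21).
Pull out 2^2: since 21 ≡ 5 (mod 8), (2/21) = -1, so (2/21)^2 = +1.
Reciprocity: 5 ≡ 1 and 21 ≡ 1 (mod 4), so (5/21) = +(21/5).
Reduce top mod 5: now compute (1/5).
Reached (1/5) = 1. Collecting the sign flips along the way, the symbol is +1.

1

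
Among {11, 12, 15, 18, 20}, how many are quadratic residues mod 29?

(11/29) = -1 → non-residue.
(12/29) = -1 → non-residue.
(15/29) = -1 → non-residue.
(18/29) = -1 → non-residue.
(20/29) = +1 → QR.
Total quadratic residues among the 5: 1.

1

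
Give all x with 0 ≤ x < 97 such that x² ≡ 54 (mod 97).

97 ≡ 1 (mod 4), so we find a root by search.
Trying successive values, 32² = 1024 ≡ 54 (mod 97). The other root is 97 − 32 = 65.

32, 65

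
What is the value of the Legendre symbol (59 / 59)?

First reduce: 59 ≡ 0 (mod 59).
Top reduces to 0: gcd > 1, so the symbol is 0.

0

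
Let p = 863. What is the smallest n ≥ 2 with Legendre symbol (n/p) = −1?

(2/863) = +1, so 2 is a residue.
(3/863) = +1, so 3 is a residue.
(4/863) = +1, so 4 is a residue.
(5/863) = −1, so 5 is the smallest positive non-residue mod 863.

5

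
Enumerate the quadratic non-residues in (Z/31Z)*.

3, 6, 11, 12, 13, 15, 17, 21, 22, 23, 24, 26, 27, 29, 30

Square k = 1,…,15 (k and 31−k give the same square):
1²=1, 2²=4, 3²=9, 4²=16, 5²=25, 6²≡5, 7²≡18, 8²≡2, 9²≡19, 10²≡7, 11²≡28, 12²≡20, 13²≡14, 14²≡10, 15²≡8 (mod 31).
The residues are {1, 2, 4, 5, 7, 8, 9, 10, 14, 16, 18, 19, 20, 25, 28}; the non-residues are the remaining 15 nonzero classes.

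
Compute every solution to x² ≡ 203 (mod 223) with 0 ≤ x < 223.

42, 181

Since 223 ≡ 3 (mod 4), a square root of 203 is 203^((223+1)/4) = 203^56 mod 223.
Repeated squaring: 203^2≡177, 203^4≡109, 203^8≡62, 203^16≡53, 203^32≡133 (mod 223).
203^56 = 203^(32+16+8) ≡ 181 (mod 223).
Check: 181² = 32761 ≡ 203 (mod 223). The two roots are 42 and 181.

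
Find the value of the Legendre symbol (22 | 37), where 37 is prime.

-1

Euler's criterion: (22/37) ≡ 22^18 (mod 37).
22^2 ≡ 3 (mod 37)
22^4 ≡ 9 (mod 37)
22^8 ≡ 7 (mod 37)
22^16 ≡ 12 (mod 37)
22^18 = 22^(16+2) ≡ 36 (mod 37).
Result is 36 ≡ −1, so (22/37) = −1.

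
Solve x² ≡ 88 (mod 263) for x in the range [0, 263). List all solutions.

Since 263 ≡ 3 (mod 4), a square root of 88 is 88^((263+1)/4) = 88^66 mod 263.
Repeated squaring: 88^2≡117, 88^4≡13, 88^8≡169, 88^16≡157, 88^32≡190, 88^64≡69 (mod 263).
88^66 = 88^(64+2) ≡ 183 (mod 263).
Check: 183² = 33489 ≡ 88 (mod 263). The two roots are 80 and 183.

80, 183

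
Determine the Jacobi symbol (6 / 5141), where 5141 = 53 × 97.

1

Pull out 2: since 5141 ≡ 5 (mod 8), (2/5141) = -1.
Reciprocity: 3 ≡ 3 and 5141 ≡ 1 (mod 4), so (3/5141) = +(5141/3).
Reduce top mod 3: now compute (2/3).
Pull out 2: since 3 ≡ 3 (mod 8), (2/3) = -1.
Reached (1/3) = 1. Collecting the sign flips along the way, the symbol is +1.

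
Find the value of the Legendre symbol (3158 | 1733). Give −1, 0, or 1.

-1

First reduce: 3158 ≡ 1425 (mod 1733).
Reciprocity: 1425 ≡ 1 and 1733 ≡ 1 (mod 4), so (1425/1733) = +(1733/1425).
Reduce top mod 1425: now compute (308/1425).
Pull out 2^2: since 1425 ≡ 1 (mod 8), (2/1425) = +1, so (2/1425)^2 = +1.
Reciprocity: 77 ≡ 1 and 1425 ≡ 1 (mod 4), so (77/1425) = +(1425/77).
Reduce top mod 77: now compute (39/77).
Reciprocity: 39 ≡ 3 and 77 ≡ 1 (mod 4), so (39/77) = +(77/39).
Reduce top mod 39: now compute (38/39).
Pull out 2: since 39 ≡ 7 (mod 8), (2/39) = +1.
Reciprocity: 19 ≡ 3 and 39 ≡ 3 (mod 4), so (19/39) = −(39/19).
Reduce top mod 19: now compute (1/19).
Reached (1/19) = 1. Collecting the sign flips along the way, the symbol is -1.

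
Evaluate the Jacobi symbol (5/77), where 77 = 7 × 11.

Reciprocity: 5 ≡ 1 and 77 ≡ 1 (mod 4), so (5/77) = +(77/5).
Reduce top mod 5: now compute (2/5).
Pull out 2: since 5 ≡ 5 (mod 8), (2/5) = -1.
Reached (1/5) = 1. Collecting the sign flips along the way, the symbol is -1.

-1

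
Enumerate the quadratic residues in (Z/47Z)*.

1 2 3 4 6 7 8 9 12 14 16 17 18 21 24 25 27 28 32 34 36 37 42

Square k = 1,…,23 (k and 47−k give the same square):
1²=1, 2²=4, 3²=9, 4²=16, 5²=25, 6²=36, 7²≡2, 8²≡17, 9²≡34, 10²≡6, 11²≡27, 12²≡3, 13²≡28, 14²≡8, 15²≡37, 16²≡21, 17²≡7, 18²≡42, 19²≡32, 20²≡24, 21²≡18, 22²≡14, 23²≡12 (mod 47).
So the quadratic residues mod 47 are {1, 2, 3, 4, 6, 7, 8, 9, 12, 14, 16, 17, 18, 21, 24, 25, 27, 28, 32, 34, 36, 37, 42}.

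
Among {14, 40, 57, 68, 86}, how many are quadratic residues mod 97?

(14/97) = -1 → non-residue.
(40/97) = -1 → non-residue.
(57/97) = -1 → non-residue.
(68/97) = -1 → non-residue.
(86/97) = +1 → QR.
Total quadratic residues among the 5: 1.

1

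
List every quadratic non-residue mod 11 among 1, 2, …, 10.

Square k = 1,…,5 (k and 11−k give the same square):
1²=1, 2²=4, 3²=9, 4²≡5, 5²≡3 (mod 11).
The residues are {1, 3, 4, 5, 9}; the non-residues are the remaining 5 nonzero classes.

2, 6, 7, 8, 10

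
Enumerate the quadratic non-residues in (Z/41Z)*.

Square k = 1,…,20 (k and 41−k give the same square):
1²=1, 2²=4, 3²=9, 4²=16, 5²=25, 6²=36, 7²≡8, 8²≡23, 9²≡40, 10²≡18, 11²≡39, 12²≡21, 13²≡5, 14²≡32, 15²≡20, 16²≡10, 17²≡2, 18²≡37, 19²≡33, 20²≡31 (mod 41).
The residues are {1, 2, 4, 5, 8, 9, 10, 16, 18, 20, 21, 23, 25, 31, 32, 33, 36, 37, 39, 40}; the non-residues are the remaining 20 nonzero classes.

3 6 7 11 12 13 14 15 17 19 22 24 26 27 28 29 30 34 35 38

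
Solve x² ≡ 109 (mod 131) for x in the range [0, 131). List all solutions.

41, 90

Since 131 ≡ 3 (mod 4), a square root of 109 is 109^((131+1)/4) = 109^33 mod 131.
Repeated squaring: 109^2≡91, 109^4≡28, 109^8≡129, 109^16≡4, 109^32≡16 (mod 131).
109^33 = 109^(32+1) ≡ 41 (mod 131).
Check: 41² = 1681 ≡ 109 (mod 131). The two roots are 41 and 90.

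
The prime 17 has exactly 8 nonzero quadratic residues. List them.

Square k = 1,…,8 (k and 17−k give the same square):
1²=1, 2²=4, 3²=9, 4²=16, 5²≡8, 6²≡2, 7²≡15, 8²≡13 (mod 17).
So the quadratic residues mod 17 are {1, 2, 4, 8, 9, 13, 15, 16}.

1,2,4,8,9,13,15,16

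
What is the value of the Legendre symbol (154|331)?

Euler's criterion: (154/331) ≡ 154^165 (mod 331).
154^2 ≡ 215 (mod 331)
154^4 ≡ 216 (mod 331)
154^8 ≡ 316 (mod 331)
154^16 ≡ 225 (mod 331)
154^32 ≡ 313 (mod 331)
154^64 ≡ 324 (mod 331)
154^128 ≡ 49 (mod 331)
154^165 = 154^(128+32+4+1) ≡ 330 (mod 331).
Result is 330 ≡ −1, so (154/331) = −1.

-1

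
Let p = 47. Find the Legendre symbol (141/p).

0

First reduce: 141 ≡ 0 (mod 47).
Top reduces to 0: gcd > 1, so the symbol is 0.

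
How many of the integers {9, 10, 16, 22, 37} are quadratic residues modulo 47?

(9/47) = +1 → QR.
(10/47) = -1 → non-residue.
(16/47) = +1 → QR.
(22/47) = -1 → non-residue.
(37/47) = +1 → QR.
Total quadratic residues among the 5: 3.

3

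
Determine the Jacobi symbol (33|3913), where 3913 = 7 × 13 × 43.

-1

Reciprocity: 33 ≡ 1 and 3913 ≡ 1 (mod 4), so (33/3913) = +(3913/33).
Reduce top mod 33: now compute (19/33).
Reciprocity: 19 ≡ 3 and 33 ≡ 1 (mod 4), so (19/33) = +(33/19).
Reduce top mod 19: now compute (14/19).
Pull out 2: since 19 ≡ 3 (mod 8), (2/19) = -1.
Reciprocity: 7 ≡ 3 and 19 ≡ 3 (mod 4), so (7/19) = −(19/7).
Reduce top mod 7: now compute (5/7).
Reciprocity: 5 ≡ 1 and 7 ≡ 3 (mod 4), so (5/7) = +(7/5).
Reduce top mod 5: now compute (2/5).
Pull out 2: since 5 ≡ 5 (mod 8), (2/5) = -1.
Reached (1/5) = 1. Collecting the sign flips along the way, the symbol is -1.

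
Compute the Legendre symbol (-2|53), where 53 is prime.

-1

First reduce: -2 ≡ 51 (mod 53).
Reciprocity: 51 ≡ 3 and 53 ≡ 1 (mod 4), so (51/53) = +(53/51).
Reduce top mod 51: now compute (2/51).
Pull out 2: since 51 ≡ 3 (mod 8), (2/51) = -1.
Reached (1/51) = 1. Collecting the sign flips along the way, the symbol is -1.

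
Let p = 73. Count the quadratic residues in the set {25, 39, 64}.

(25/73) = +1 → QR.
(39/73) = -1 → non-residue.
(64/73) = +1 → QR.
Total quadratic residues among the 3: 2.

2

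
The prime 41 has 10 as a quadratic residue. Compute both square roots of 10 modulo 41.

41 ≡ 1 (mod 4), so we find a root by search.
Trying successive values, 16² = 256 ≡ 10 (mod 41). The other root is 41 − 16 = 25.

16, 25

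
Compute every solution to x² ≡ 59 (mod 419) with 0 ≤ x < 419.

Since 419 ≡ 3 (mod 4), a square root of 59 is 59^((419+1)/4) = 59^105 mod 419.
Repeated squaring: 59^2≡129, 59^4≡300, 59^8≡334, 59^16≡102, 59^32≡348, 59^64≡13 (mod 419).
59^105 = 59^(64+32+8+1) ≡ 152 (mod 419).
Check: 152² = 23104 ≡ 59 (mod 419). The two roots are 152 and 267.

152, 267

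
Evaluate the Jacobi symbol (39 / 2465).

1

Reciprocity: 39 ≡ 3 and 2465 ≡ 1 (mod 4), so (39/2465) = +(2465/39).
Reduce top mod 39: now compute (8/39).
Pull out 2^3: since 39 ≡ 7 (mod 8), (2/39) = +1, so (2/39)^3 = +1.
Reached (1/39) = 1. Collecting the sign flips along the way, the symbol is +1.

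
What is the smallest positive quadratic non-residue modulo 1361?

(2/1361) = +1, so 2 is a residue.
(3/1361) = −1, so 3 is the smallest positive non-residue mod 1361.

3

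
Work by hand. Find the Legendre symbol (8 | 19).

-1

Euler's criterion: (8/19) ≡ 8^9 (mod 19).
8^2 ≡ 7 (mod 19)
8^4 ≡ 11 (mod 19)
8^8 ≡ 7 (mod 19)
8^9 = 8^(8+1) ≡ 18 (mod 19).
Result is 18 ≡ −1, so (8/19) = −1.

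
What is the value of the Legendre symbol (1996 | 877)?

-1

Euler's criterion: (1996/877) ≡ 242^438 (mod 877).
242^2 ≡ 682 (mod 877)
242^4 ≡ 314 (mod 877)
242^8 ≡ 372 (mod 877)
242^16 ≡ 695 (mod 877)
242^32 ≡ 675 (mod 877)
242^64 ≡ 462 (mod 877)
242^128 ≡ 333 (mod 877)
242^256 ≡ 387 (mod 877)
242^438 = 242^(256+128+32+16+4+2) ≡ 876 (mod 877).
Result is 876 ≡ −1, so (1996/877) = −1.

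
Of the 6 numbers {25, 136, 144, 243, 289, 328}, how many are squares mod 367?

4

(25/367) = +1 → QR.
(136/367) = -1 → non-residue.
(144/367) = +1 → QR.
(243/367) = -1 → non-residue.
(289/367) = +1 → QR.
(328/367) = +1 → QR.
Total quadratic residues among the 6: 4.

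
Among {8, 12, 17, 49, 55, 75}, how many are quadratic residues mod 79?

3

(8/79) = +1 → QR.
(12/79) = -1 → non-residue.
(17/79) = -1 → non-residue.
(49/79) = +1 → QR.
(55/79) = +1 → QR.
(75/79) = -1 → non-residue.
Total quadratic residues among the 6: 3.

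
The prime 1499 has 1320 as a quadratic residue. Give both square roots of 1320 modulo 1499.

292, 1207

Since 1499 ≡ 3 (mod 4), a square root of 1320 is 1320^((1499+1)/4) = 1320^375 mod 1499.
Repeated squaring: 1320^2≡562, 1320^4≡1054, 1320^8≡157, 1320^16≡665, 1320^32≡20, 1320^64≡400, 1320^128≡1106, 1320^256≡52 (mod 1499).
1320^375 = 1320^(256+64+32+16+4+2+1) ≡ 1207 (mod 1499).
Check: 1207² = 1456849 ≡ 1320 (mod 1499). The two roots are 292 and 1207.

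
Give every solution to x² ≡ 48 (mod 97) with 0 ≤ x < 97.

40, 57

97 ≡ 1 (mod 4), so we find a root by search.
Trying successive values, 40² = 1600 ≡ 48 (mod 97). The other root is 97 − 40 = 57.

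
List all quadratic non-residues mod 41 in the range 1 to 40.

3,6,7,11,12,13,14,15,17,19,22,24,26,27,28,29,30,34,35,38

Square k = 1,…,20 (k and 41−k give the same square):
1²=1, 2²=4, 3²=9, 4²=16, 5²=25, 6²=36, 7²≡8, 8²≡23, 9²≡40, 10²≡18, 11²≡39, 12²≡21, 13²≡5, 14²≡32, 15²≡20, 16²≡10, 17²≡2, 18²≡37, 19²≡33, 20²≡31 (mod 41).
The residues are {1, 2, 4, 5, 8, 9, 10, 16, 18, 20, 21, 23, 25, 31, 32, 33, 36, 37, 39, 40}; the non-residues are the remaining 20 nonzero classes.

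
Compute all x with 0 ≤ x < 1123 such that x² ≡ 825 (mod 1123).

170, 953

Since 1123 ≡ 3 (mod 4), a square root of 825 is 825^((1123+1)/4) = 825^281 mod 1123.
Repeated squaring: 825^2≡87, 825^4≡831, 825^8≡1039, 825^16≡318, 825^32≡54, 825^64≡670, 825^128≡823, 825^256≡160 (mod 1123).
825^281 = 825^(256+16+8+1) ≡ 170 (mod 1123).
Check: 170² = 28900 ≡ 825 (mod 1123). The two roots are 170 and 953.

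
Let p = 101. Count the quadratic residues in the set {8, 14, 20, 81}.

3

(8/101) = -1 → non-residue.
(14/101) = +1 → QR.
(20/101) = +1 → QR.
(81/101) = +1 → QR.
Total quadratic residues among the 4: 3.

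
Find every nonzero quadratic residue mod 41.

1, 2, 4, 5, 8, 9, 10, 16, 18, 20, 21, 23, 25, 31, 32, 33, 36, 37, 39, 40

Square k = 1,…,20 (k and 41−k give the same square):
1²=1, 2²=4, 3²=9, 4²=16, 5²=25, 6²=36, 7²≡8, 8²≡23, 9²≡40, 10²≡18, 11²≡39, 12²≡21, 13²≡5, 14²≡32, 15²≡20, 16²≡10, 17²≡2, 18²≡37, 19²≡33, 20²≡31 (mod 41).
So the quadratic residues mod 41 are {1, 2, 4, 5, 8, 9, 10, 16, 18, 20, 21, 23, 25, 31, 32, 33, 36, 37, 39, 40}.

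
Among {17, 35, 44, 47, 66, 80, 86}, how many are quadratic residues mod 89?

4

(17/89) = +1 → QR.
(35/89) = -1 → non-residue.
(44/89) = +1 → QR.
(47/89) = +1 → QR.
(66/89) = -1 → non-residue.
(80/89) = +1 → QR.
(86/89) = -1 → non-residue.
Total quadratic residues among the 7: 4.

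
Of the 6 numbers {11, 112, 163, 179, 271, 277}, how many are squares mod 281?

4

(11/281) = -1 → non-residue.
(112/281) = +1 → QR.
(163/281) = +1 → QR.
(179/281) = -1 → non-residue.
(271/281) = +1 → QR.
(277/281) = +1 → QR.
Total quadratic residues among the 6: 4.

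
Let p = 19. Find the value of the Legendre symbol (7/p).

Euler's criterion: (7/19) ≡ 7^9 (mod 19).
7^2 ≡ 11 (mod 19)
7^4 ≡ 7 (mod 19)
7^8 ≡ 11 (mod 19)
7^9 = 7^(8+1) ≡ 1 (mod 19).
Result is 1, so (7/19) = 1.

1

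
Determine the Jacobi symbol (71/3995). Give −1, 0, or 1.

-1

Reciprocity: 71 ≡ 3 and 3995 ≡ 3 (mod 4), so (71/3995) = −(3995/71).
Reduce top mod 71: now compute (19/71).
Reciprocity: 19 ≡ 3 and 71 ≡ 3 (mod 4), so (19/71) = −(71/19).
Reduce top mod 19: now compute (14/19).
Pull out 2: since 19 ≡ 3 (mod 8), (2/19) = -1.
Reciprocity: 7 ≡ 3 and 19 ≡ 3 (mod 4), so (7/19) = −(19/7).
Reduce top mod 7: now compute (5/7).
Reciprocity: 5 ≡ 1 and 7 ≡ 3 (mod 4), so (5/7) = +(7/5).
Reduce top mod 5: now compute (2/5).
Pull out 2: since 5 ≡ 5 (mod 8), (2/5) = -1.
Reached (1/5) = 1. Collecting the sign flips along the way, the symbol is -1.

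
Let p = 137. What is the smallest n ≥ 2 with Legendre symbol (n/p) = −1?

(2/137) = +1, so 2 is a residue.
(3/137) = −1, so 3 is the smallest positive non-residue mod 137.

3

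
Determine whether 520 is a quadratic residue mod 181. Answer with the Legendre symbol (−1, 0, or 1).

First reduce: 520 ≡ 158 (mod 181).
Pull out 2: since 181 ≡ 5 (mod 8), (2/181) = -1.
Reciprocity: 79 ≡ 3 and 181 ≡ 1 (mod 4), so (79/181) = +(181/79).
Reduce top mod 79: now compute (23/79).
Reciprocity: 23 ≡ 3 and 79 ≡ 3 (mod 4), so (23/79) = −(79/23).
Reduce top mod 23: now compute (10/23).
Pull out 2: since 23 ≡ 7 (mod 8), (2/23) = +1.
Reciprocity: 5 ≡ 1 and 23 ≡ 3 (mod 4), so (5/23) = +(23/5).
Reduce top mod 5: now compute (3/5).
Reciprocity: 3 ≡ 3 and 5 ≡ 1 (mod 4), so (3/5) = +(5/3).
Reduce top mod 3: now compute (2/3).
Pull out 2: since 3 ≡ 3 (mod 8), (2/3) = -1.
Reached (1/3) = 1. Collecting the sign flips along the way, the symbol is -1.

-1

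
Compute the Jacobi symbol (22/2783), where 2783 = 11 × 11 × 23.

Pull out 2: since 2783 ≡ 7 (mod 8), (2/2783) = +1.
Reciprocity: 11 ≡ 3 and 2783 ≡ 3 (mod 4), so (11/2783) = −(2783/11).
Reduce top mod 11: now compute (0/11).
Top reduces to 0: gcd > 1, so the symbol is 0.

0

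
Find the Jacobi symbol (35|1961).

Reciprocity: 35 ≡ 3 and 1961 ≡ 1 (mod 4), so (35/1961) = +(1961/35).
Reduce top mod 35: now compute (1/35).
Reached (1/35) = 1. Collecting the sign flips along the way, the symbol is +1.

1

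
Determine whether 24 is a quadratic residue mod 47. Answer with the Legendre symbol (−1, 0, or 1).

1

Pull out 2^3: since 47 ≡ 7 (mod 8), (2/47) = +1, so (2/47)^3 = +1.
Reciprocity: 3 ≡ 3 and 47 ≡ 3 (mod 4), so (3/47) = −(47/3).
Reduce top mod 3: now compute (2/3).
Pull out 2: since 3 ≡ 3 (mod 8), (2/3) = -1.
Reached (1/3) = 1. Collecting the sign flips along the way, the symbol is +1.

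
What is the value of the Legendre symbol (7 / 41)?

-1

Euler's criterion: (7/41) ≡ 7^20 (mod 41).
7^2 ≡ 8 (mod 41)
7^4 ≡ 23 (mod 41)
7^8 ≡ 37 (mod 41)
7^16 ≡ 16 (mod 41)
7^20 = 7^(16+4) ≡ 40 (mod 41).
Result is 40 ≡ −1, so (7/41) = −1.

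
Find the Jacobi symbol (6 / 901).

-1

Pull out 2: since 901 ≡ 5 (mod 8), (2/901) = -1.
Reciprocity: 3 ≡ 3 and 901 ≡ 1 (mod 4), so (3/901) = +(901/3).
Reduce top mod 3: now compute (1/3).
Reached (1/3) = 1. Collecting the sign flips along the way, the symbol is -1.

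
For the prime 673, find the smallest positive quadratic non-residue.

5

(2/673) = +1, so 2 is a residue.
(3/673) = +1, so 3 is a residue.
(4/673) = +1, so 4 is a residue.
(5/673) = −1, so 5 is the smallest positive non-residue mod 673.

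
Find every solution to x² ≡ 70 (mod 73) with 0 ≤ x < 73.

73 ≡ 1 (mod 4), so we find a root by search.
Trying successive values, 17² = 289 ≡ 70 (mod 73). The other root is 73 − 17 = 56.

17, 56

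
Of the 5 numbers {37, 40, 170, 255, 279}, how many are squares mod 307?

4

(37/307) = +1 → QR.
(40/307) = +1 → QR.
(170/307) = +1 → QR.
(255/307) = +1 → QR.
(279/307) = -1 → non-residue.
Total quadratic residues among the 5: 4.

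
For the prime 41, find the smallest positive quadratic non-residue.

(2/41) = +1, so 2 is a residue.
(3/41) = −1, so 3 is the smallest positive non-residue mod 41.

3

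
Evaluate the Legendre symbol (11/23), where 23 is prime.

Reciprocity: 11 ≡ 3 and 23 ≡ 3 (mod 4), so (11/23) = −(23/11).
Reduce top mod 11: now compute (1/11).
Reached (1/11) = 1. Collecting the sign flips along the way, the symbol is -1.

-1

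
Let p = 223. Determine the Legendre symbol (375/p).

1

Euler's criterion: (375/223) ≡ 152^111 (mod 223).
152^2 ≡ 135 (mod 223)
152^4 ≡ 162 (mod 223)
152^8 ≡ 153 (mod 223)
152^16 ≡ 217 (mod 223)
152^32 ≡ 36 (mod 223)
152^64 ≡ 181 (mod 223)
152^111 = 152^(64+32+8+4+2+1) ≡ 1 (mod 223).
Result is 1, so (375/223) = 1.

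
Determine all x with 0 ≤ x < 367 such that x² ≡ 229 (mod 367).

Since 367 ≡ 3 (mod 4), a square root of 229 is 229^((367+1)/4) = 229^92 mod 367.
Repeated squaring: 229^2≡327, 229^4≡132, 229^8≡175, 229^16≡164, 229^32≡105, 229^64≡15 (mod 367).
229^92 = 229^(64+16+8+4) ≡ 87 (mod 367).
Check: 87² = 7569 ≡ 229 (mod 367). The two roots are 87 and 280.

87, 280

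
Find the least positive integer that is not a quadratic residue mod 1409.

(2/1409) = +1, so 2 is a residue.
(3/1409) = −1, so 3 is the smallest positive non-residue mod 1409.

3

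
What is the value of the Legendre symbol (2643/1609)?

-1

First reduce: 2643 ≡ 1034 (mod 1609).
Pull out 2: since 1609 ≡ 1 (mod 8), (2/1609) = +1.
Reciprocity: 517 ≡ 1 and 1609 ≡ 1 (mod 4), so (517/1609) = +(1609/517).
Reduce top mod 517: now compute (58/517).
Pull out 2: since 517 ≡ 5 (mod 8), (2/517) = -1.
Reciprocity: 29 ≡ 1 and 517 ≡ 1 (mod 4), so (29/517) = +(517/29).
Reduce top mod 29: now compute (24/29).
Pull out 2^3: since 29 ≡ 5 (mod 8), (2/29) = -1, so (2/29)^3 = -1.
Reciprocity: 3 ≡ 3 and 29 ≡ 1 (mod 4), so (3/29) = +(29/3).
Reduce top mod 3: now compute (2/3).
Pull out 2: since 3 ≡ 3 (mod 8), (2/3) = -1.
Reached (1/3) = 1. Collecting the sign flips along the way, the symbol is -1.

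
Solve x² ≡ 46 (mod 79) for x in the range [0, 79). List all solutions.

Since 79 ≡ 3 (mod 4), a square root of 46 is 46^((79+1)/4) = 46^20 mod 79.
Repeated squaring: 46^2≡62, 46^4≡52, 46^8≡18, 46^16≡8 (mod 79).
46^20 = 46^(16+4) ≡ 21 (mod 79).
Check: 21² = 441 ≡ 46 (mod 79). The two roots are 21 and 58.

21, 58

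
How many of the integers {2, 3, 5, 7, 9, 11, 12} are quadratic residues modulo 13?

3

(2/13) = -1 → non-residue.
(3/13) = +1 → QR.
(5/13) = -1 → non-residue.
(7/13) = -1 → non-residue.
(9/13) = +1 → QR.
(11/13) = -1 → non-residue.
(12/13) = +1 → QR.
Total quadratic residues among the 7: 3.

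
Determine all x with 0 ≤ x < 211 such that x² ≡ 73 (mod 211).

101, 110

Since 211 ≡ 3 (mod 4), a square root of 73 is 73^((211+1)/4) = 73^53 mod 211.
Repeated squaring: 73^2≡54, 73^4≡173, 73^8≡178, 73^16≡34, 73^32≡101 (mod 211).
73^53 = 73^(32+16+4+1) ≡ 101 (mod 211).
Check: 101² = 10201 ≡ 73 (mod 211). The two roots are 101 and 110.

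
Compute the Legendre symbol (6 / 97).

1

Pull out 2: since 97 ≡ 1 (mod 8), (2/97) = +1.
Reciprocity: 3 ≡ 3 and 97 ≡ 1 (mod 4), so (3/97) = +(97/3).
Reduce top mod 3: now compute (1/3).
Reached (1/3) = 1. Collecting the sign flips along the way, the symbol is +1.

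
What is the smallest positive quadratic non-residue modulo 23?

(2/23) = +1, so 2 is a residue.
(3/23) = +1, so 3 is a residue.
(4/23) = +1, so 4 is a residue.
(5/23) = −1, so 5 is the smallest positive non-residue mod 23.

5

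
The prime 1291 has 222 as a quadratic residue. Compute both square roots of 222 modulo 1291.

611, 680

Since 1291 ≡ 3 (mod 4), a square root of 222 is 222^((1291+1)/4) = 222^323 mod 1291.
Repeated squaring: 222^2≡226, 222^4≡727, 222^8≡510, 222^16≡609, 222^32≡364, 222^64≡814, 222^128≡313, 222^256≡1144 (mod 1291).
222^323 = 222^(256+64+2+1) ≡ 611 (mod 1291).
Check: 611² = 373321 ≡ 222 (mod 1291). The two roots are 611 and 680.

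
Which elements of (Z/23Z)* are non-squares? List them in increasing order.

Square k = 1,…,11 (k and 23−k give the same square):
1²=1, 2²=4, 3²=9, 4²=16, 5²≡2, 6²≡13, 7²≡3, 8²≡18, 9²≡12, 10²≡8, 11²≡6 (mod 23).
The residues are {1, 2, 3, 4, 6, 8, 9, 12, 13, 16, 18}; the non-residues are the remaining 11 nonzero classes.

5 7 10 11 14 15 17 19 20 21 22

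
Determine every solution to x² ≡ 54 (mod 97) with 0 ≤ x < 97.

97 ≡ 1 (mod 4), so we find a root by search.
Trying successive values, 32² = 1024 ≡ 54 (mod 97). The other root is 97 − 32 = 65.

32, 65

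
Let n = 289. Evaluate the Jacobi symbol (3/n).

Reciprocity: 3 ≡ 3 and 289 ≡ 1 (mod 4), so (3/289) = +(289/3).
Reduce top mod 3: now compute (1/3).
Reached (1/3) = 1. Collecting the sign flips along the way, the symbol is +1.

1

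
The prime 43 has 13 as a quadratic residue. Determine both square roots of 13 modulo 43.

20, 23

Since 43 ≡ 3 (mod 4), a square root of 13 is 13^((43+1)/4) = 13^11 mod 43.
Repeated squaring: 13^2≡40, 13^4≡9, 13^8≡38 (mod 43).
13^11 = 13^(8+2+1) ≡ 23 (mod 43).
Check: 23² = 529 ≡ 13 (mod 43). The two roots are 20 and 23.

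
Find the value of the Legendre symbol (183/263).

1

Reciprocity: 183 ≡ 3 and 263 ≡ 3 (mod 4), so (183/263) = −(263/183).
Reduce top mod 183: now compute (80/183).
Pull out 2^4: since 183 ≡ 7 (mod 8), (2/183) = +1, so (2/183)^4 = +1.
Reciprocity: 5 ≡ 1 and 183 ≡ 3 (mod 4), so (5/183) = +(183/5).
Reduce top mod 5: now compute (3/5).
Reciprocity: 3 ≡ 3 and 5 ≡ 1 (mod 4), so (3/5) = +(5/3).
Reduce top mod 3: now compute (2/3).
Pull out 2: since 3 ≡ 3 (mod 8), (2/3) = -1.
Reached (1/3) = 1. Collecting the sign flips along the way, the symbol is +1.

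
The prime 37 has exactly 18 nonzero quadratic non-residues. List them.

Square k = 1,…,18 (k and 37−k give the same square):
1²=1, 2²=4, 3²=9, 4²=16, 5²=25, 6²=36, 7²≡12, 8²≡27, 9²≡7, 10²≡26, 11²≡10, 12²≡33, 13²≡21, 14²≡11, 15²≡3, 16²≡34, 17²≡30, 18²≡28 (mod 37).
The residues are {1, 3, 4, 7, 9, 10, 11, 12, 16, 21, 25, 26, 27, 28, 30, 33, 34, 36}; the non-residues are the remaining 18 nonzero classes.

2,5,6,8,13,14,15,17,18,19,20,22,23,24,29,31,32,35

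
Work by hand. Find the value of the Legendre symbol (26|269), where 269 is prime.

Pull out 2: since 269 ≡ 5 (mod 8), (2/269) = -1.
Reciprocity: 13 ≡ 1 and 269 ≡ 1 (mod 4), so (13/269) = +(269/13).
Reduce top mod 13: now compute (9/13).
Reciprocity: 9 ≡ 1 and 13 ≡ 1 (mod 4), so (9/13) = +(13/9).
Reduce top mod 9: now compute (4/9).
Pull out 2^2: since 9 ≡ 1 (mod 8), (2/9) = +1, so (2/9)^2 = +1.
Reached (1/9) = 1. Collecting the sign flips along the way, the symbol is -1.

-1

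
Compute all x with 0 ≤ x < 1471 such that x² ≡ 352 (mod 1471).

Since 1471 ≡ 3 (mod 4), a square root of 352 is 352^((1471+1)/4) = 352^368 mod 1471.
Repeated squaring: 352^2≡340, 352^4≡862, 352^8≡189, 352^16≡417, 352^32≡311, 352^64≡1106, 352^128≡835, 352^256≡1442 (mod 1471).
352^368 = 352^(256+64+32+16) ≡ 1166 (mod 1471).
Check: 1166² = 1359556 ≡ 352 (mod 1471). The two roots are 305 and 1166.

305, 1166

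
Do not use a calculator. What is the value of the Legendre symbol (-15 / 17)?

1

First reduce: -15 ≡ 2 (mod 17).
Pull out 2: since 17 ≡ 1 (mod 8), (2/17) = +1.
Reached (1/17) = 1. Collecting the sign flips along the way, the symbol is +1.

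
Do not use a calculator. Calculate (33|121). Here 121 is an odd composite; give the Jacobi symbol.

Reciprocity: 33 ≡ 1 and 121 ≡ 1 (mod 4), so (33/121) = +(121/33).
Reduce top mod 33: now compute (22/33).
Pull out 2: since 33 ≡ 1 (mod 8), (2/33) = +1.
Reciprocity: 11 ≡ 3 and 33 ≡ 1 (mod 4), so (11/33) = +(33/11).
Reduce top mod 11: now compute (0/11).
Top reduces to 0: gcd > 1, so the symbol is 0.

0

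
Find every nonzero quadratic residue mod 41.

Square k = 1,…,20 (k and 41−k give the same square):
1²=1, 2²=4, 3²=9, 4²=16, 5²=25, 6²=36, 7²≡8, 8²≡23, 9²≡40, 10²≡18, 11²≡39, 12²≡21, 13²≡5, 14²≡32, 15²≡20, 16²≡10, 17²≡2, 18²≡37, 19²≡33, 20²≡31 (mod 41).
So the quadratic residues mod 41 are {1, 2, 4, 5, 8, 9, 10, 16, 18, 20, 21, 23, 25, 31, 32, 33, 36, 37, 39, 40}.

1,2,4,5,8,9,10,16,18,20,21,23,25,31,32,33,36,37,39,40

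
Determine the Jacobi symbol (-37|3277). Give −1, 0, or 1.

1

First reduce: -37 ≡ 3240 (mod 3277).
Pull out 2^3: since 3277 ≡ 5 (mod 8), (2/3277) = -1, so (2/3277)^3 = -1.
Reciprocity: 405 ≡ 1 and 3277 ≡ 1 (mod 4), so (405/3277) = +(3277/405).
Reduce top mod 405: now compute (37/405).
Reciprocity: 37 ≡ 1 and 405 ≡ 1 (mod 4), so (37/405) = +(405/37).
Reduce top mod 37: now compute (35/37).
Reciprocity: 35 ≡ 3 and 37 ≡ 1 (mod 4), so (35/37) = +(37/35).
Reduce top mod 35: now compute (2/35).
Pull out 2: since 35 ≡ 3 (mod 8), (2/35) = -1.
Reached (1/35) = 1. Collecting the sign flips along the way, the symbol is +1.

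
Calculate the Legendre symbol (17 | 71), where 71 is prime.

Euler's criterion: (17/71) ≡ 17^35 (mod 71).
17^2 ≡ 5 (mod 71)
17^4 ≡ 25 (mod 71)
17^8 ≡ 57 (mod 71)
17^16 ≡ 54 (mod 71)
17^32 ≡ 5 (mod 71)
17^35 = 17^(32+2+1) ≡ 70 (mod 71).
Result is 70 ≡ −1, so (17/71) = −1.

-1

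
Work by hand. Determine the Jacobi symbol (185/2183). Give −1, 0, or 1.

0

Reciprocity: 185 ≡ 1 and 2183 ≡ 3 (mod 4), so (185/2183) = +(2183/185).
Reduce top mod 185: now compute (148/185).
Pull out 2^2: since 185 ≡ 1 (mod 8), (2/185) = +1, so (2/185)^2 = +1.
Reciprocity: 37 ≡ 1 and 185 ≡ 1 (mod 4), so (37/185) = +(185/37).
Reduce top mod 37: now compute (0/37).
Top reduces to 0: gcd > 1, so the symbol is 0.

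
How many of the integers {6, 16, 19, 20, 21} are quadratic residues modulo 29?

(6/29) = +1 → QR.
(16/29) = +1 → QR.
(19/29) = -1 → non-residue.
(20/29) = +1 → QR.
(21/29) = -1 → non-residue.
Total quadratic residues among the 5: 3.

3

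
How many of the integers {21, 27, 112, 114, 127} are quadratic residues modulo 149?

(21/149) = -1 → non-residue.
(27/149) = -1 → non-residue.
(112/149) = +1 → QR.
(114/149) = +1 → QR.
(127/149) = +1 → QR.
Total quadratic residues among the 5: 3.

3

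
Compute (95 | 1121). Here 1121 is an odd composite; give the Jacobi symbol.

0

Reciprocity: 95 ≡ 3 and 1121 ≡ 1 (mod 4), so (95/1121) = +(1121/95).
Reduce top mod 95: now compute (76/95).
Pull out 2^2: since 95 ≡ 7 (mod 8), (2/95) = +1, so (2/95)^2 = +1.
Reciprocity: 19 ≡ 3 and 95 ≡ 3 (mod 4), so (19/95) = −(95/19).
Reduce top mod 19: now compute (0/19).
Top reduces to 0: gcd > 1, so the symbol is 0.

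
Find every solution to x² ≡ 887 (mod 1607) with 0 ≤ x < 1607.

465, 1142

Since 1607 ≡ 3 (mod 4), a square root of 887 is 887^((1607+1)/4) = 887^402 mod 1607.
Repeated squaring: 887^2≡946, 887^4≡1424, 887^8≡1349, 887^16≡677, 887^32≡334, 887^64≡673, 887^128≡1362, 887^256≡566 (mod 1607).
887^402 = 887^(256+128+16+2) ≡ 1142 (mod 1607).
Check: 1142² = 1304164 ≡ 887 (mod 1607). The two roots are 465 and 1142.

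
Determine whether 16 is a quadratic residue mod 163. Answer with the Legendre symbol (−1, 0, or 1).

Pull out 2^4: since 163 ≡ 3 (mod 8), (2/163) = -1, so (2/163)^4 = +1.
Reached (1/163) = 1. Collecting the sign flips along the way, the symbol is +1.

1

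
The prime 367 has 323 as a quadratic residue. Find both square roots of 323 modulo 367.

147, 220

Since 367 ≡ 3 (mod 4), a square root of 323 is 323^((367+1)/4) = 323^92 mod 367.
Repeated squaring: 323^2≡101, 323^4≡292, 323^8≡120, 323^16≡87, 323^32≡229, 323^64≡327 (mod 367).
323^92 = 323^(64+16+8+4) ≡ 220 (mod 367).
Check: 220² = 48400 ≡ 323 (mod 367). The two roots are 147 and 220.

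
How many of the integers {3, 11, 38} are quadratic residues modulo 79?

2

(3/79) = -1 → non-residue.
(11/79) = +1 → QR.
(38/79) = +1 → QR.
Total quadratic residues among the 3: 2.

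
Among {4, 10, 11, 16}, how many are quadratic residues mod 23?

(4/23) = +1 → QR.
(10/23) = -1 → non-residue.
(11/23) = -1 → non-residue.
(16/23) = +1 → QR.
Total quadratic residues among the 4: 2.

2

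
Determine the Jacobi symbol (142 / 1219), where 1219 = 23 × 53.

1

Pull out 2: since 1219 ≡ 3 (mod 8), (2/1219) = -1.
Reciprocity: 71 ≡ 3 and 1219 ≡ 3 (mod 4), so (71/1219) = −(1219/71).
Reduce top mod 71: now compute (12/71).
Pull out 2^2: since 71 ≡ 7 (mod 8), (2/71) = +1, so (2/71)^2 = +1.
Reciprocity: 3 ≡ 3 and 71 ≡ 3 (mod 4), so (3/71) = −(71/3).
Reduce top mod 3: now compute (2/3).
Pull out 2: since 3 ≡ 3 (mod 8), (2/3) = -1.
Reached (1/3) = 1. Collecting the sign flips along the way, the symbol is +1.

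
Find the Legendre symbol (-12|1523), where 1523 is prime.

-1

First reduce: -12 ≡ 1511 (mod 1523).
Reciprocity: 1511 ≡ 3 and 1523 ≡ 3 (mod 4), so (1511/1523) = −(1523/1511).
Reduce top mod 1511: now compute (12/1511).
Pull out 2^2: since 1511 ≡ 7 (mod 8), (2/1511) = +1, so (2/1511)^2 = +1.
Reciprocity: 3 ≡ 3 and 1511 ≡ 3 (mod 4), so (3/1511) = −(1511/3).
Reduce top mod 3: now compute (2/3).
Pull out 2: since 3 ≡ 3 (mod 8), (2/3) = -1.
Reached (1/3) = 1. Collecting the sign flips along the way, the symbol is -1.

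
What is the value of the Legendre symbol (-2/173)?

-1

First reduce: -2 ≡ 171 (mod 173).
Reciprocity: 171 ≡ 3 and 173 ≡ 1 (mod 4), so (171/173) = +(173/171).
Reduce top mod 171: now compute (2/171).
Pull out 2: since 171 ≡ 3 (mod 8), (2/171) = -1.
Reached (1/171) = 1. Collecting the sign flips along the way, the symbol is -1.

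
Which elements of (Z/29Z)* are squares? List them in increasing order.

1,4,5,6,7,9,13,16,20,22,23,24,25,28

Square k = 1,…,14 (k and 29−k give the same square):
1²=1, 2²=4, 3²=9, 4²=16, 5²=25, 6²≡7, 7²≡20, 8²≡6, 9²≡23, 10²≡13, 11²≡5, 12²≡28, 13²≡24, 14²≡22 (mod 29).
So the quadratic residues mod 29 are {1, 4, 5, 6, 7, 9, 13, 16, 20, 22, 23, 24, 25, 28}.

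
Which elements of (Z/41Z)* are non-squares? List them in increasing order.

Square k = 1,…,20 (k and 41−k give the same square):
1²=1, 2²=4, 3²=9, 4²=16, 5²=25, 6²=36, 7²≡8, 8²≡23, 9²≡40, 10²≡18, 11²≡39, 12²≡21, 13²≡5, 14²≡32, 15²≡20, 16²≡10, 17²≡2, 18²≡37, 19²≡33, 20²≡31 (mod 41).
The residues are {1, 2, 4, 5, 8, 9, 10, 16, 18, 20, 21, 23, 25, 31, 32, 33, 36, 37, 39, 40}; the non-residues are the remaining 20 nonzero classes.

3 6 7 11 12 13 14 15 17 19 22 24 26 27 28 29 30 34 35 38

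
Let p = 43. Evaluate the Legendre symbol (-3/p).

1

First reduce: -3 ≡ 40 (mod 43).
Pull out 2^3: since 43 ≡ 3 (mod 8), (2/43) = -1, so (2/43)^3 = -1.
Reciprocity: 5 ≡ 1 and 43 ≡ 3 (mod 4), so (5/43) = +(43/5).
Reduce top mod 5: now compute (3/5).
Reciprocity: 3 ≡ 3 and 5 ≡ 1 (mod 4), so (3/5) = +(5/3).
Reduce top mod 3: now compute (2/3).
Pull out 2: since 3 ≡ 3 (mod 8), (2/3) = -1.
Reached (1/3) = 1. Collecting the sign flips along the way, the symbol is +1.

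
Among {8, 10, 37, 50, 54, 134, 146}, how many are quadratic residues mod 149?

2

(8/149) = -1 → non-residue.
(10/149) = -1 → non-residue.
(37/149) = +1 → QR.
(50/149) = -1 → non-residue.
(54/149) = +1 → QR.
(134/149) = -1 → non-residue.
(146/149) = -1 → non-residue.
Total quadratic residues among the 7: 2.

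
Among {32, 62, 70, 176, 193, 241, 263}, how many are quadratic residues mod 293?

(32/293) = -1 → non-residue.
(62/293) = -1 → non-residue.
(70/293) = -1 → non-residue.
(176/293) = -1 → non-residue.
(193/293) = +1 → QR.
(241/293) = -1 → non-residue.
(263/293) = -1 → non-residue.
Total quadratic residues among the 7: 1.

1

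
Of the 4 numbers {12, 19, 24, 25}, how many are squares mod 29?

(12/29) = -1 → non-residue.
(19/29) = -1 → non-residue.
(24/29) = +1 → QR.
(25/29) = +1 → QR.
Total quadratic residues among the 4: 2.

2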